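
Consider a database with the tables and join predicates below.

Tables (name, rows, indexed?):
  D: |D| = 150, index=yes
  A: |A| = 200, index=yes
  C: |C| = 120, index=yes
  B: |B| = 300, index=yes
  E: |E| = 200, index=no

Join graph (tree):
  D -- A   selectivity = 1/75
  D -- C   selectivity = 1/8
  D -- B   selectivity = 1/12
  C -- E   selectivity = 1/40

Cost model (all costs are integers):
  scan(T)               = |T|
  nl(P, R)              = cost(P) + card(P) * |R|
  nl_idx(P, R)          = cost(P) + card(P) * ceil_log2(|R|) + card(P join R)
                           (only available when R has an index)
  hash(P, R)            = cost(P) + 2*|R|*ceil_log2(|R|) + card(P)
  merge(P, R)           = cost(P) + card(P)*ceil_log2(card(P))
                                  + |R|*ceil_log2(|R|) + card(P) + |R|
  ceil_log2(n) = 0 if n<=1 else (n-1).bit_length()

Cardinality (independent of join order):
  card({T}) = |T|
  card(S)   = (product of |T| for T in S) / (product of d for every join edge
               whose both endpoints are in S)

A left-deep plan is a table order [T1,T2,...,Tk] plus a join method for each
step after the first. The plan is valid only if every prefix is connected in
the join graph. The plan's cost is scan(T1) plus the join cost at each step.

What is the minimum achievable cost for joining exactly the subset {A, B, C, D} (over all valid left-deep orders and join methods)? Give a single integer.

15230

Selinger DP over subsets of {A,B,C,D}:
  {D}: scan cost=150, card=150
  {A}: scan cost=200, card=200
  {C}: scan cost=120, card=120
  {B}: scan cost=300, card=300
  {AD}: card=400; try (A,nl_idx)→1750, (D,nl_idx)→2200, (D,hash)→2800, (A,merge)→3300, (D,merge)→3350, (A,hash)→3500 …(+2); best=1750 via (A,nl_idx)
  {CD}: card=2250; try (C,hash)→1980, (D,merge)→2430, (C,merge)→2460, (D,hash)→2640, (D,nl_idx)→3330, (C,nl_idx)→3450 …(+2); best=1980 via (C,hash)
  {BD}: card=3750; try (D,hash)→3000, (B,merge)→4500, (D,merge)→4650, (B,nl_idx)→5250, (B,hash)→5700, (D,nl_idx)→6450 …(+2); best=3000 via (D,hash)
  {ACD}: card=6000; try (C,hash)→3830, (C,merge)→6710, (A,hash)→7430, (C,nl_idx)→10550, (A,nl_idx)→25980, (A,merge)→33030 …(+2); best=3830 via (C,hash)
  {ABD}: card=10000; try (B,hash)→7550, (B,merge)→8750, (A,hash)→9950, (B,nl_idx)→15350, (A,nl_idx)→43000, (A,merge)→53550 …(+2); best=7550 via (B,hash)
  {BCD}: card=56250; try (C,hash)→8430, (B,hash)→9630, (B,merge)→34230, (C,merge)→52710, (B,nl_idx)→78480, (C,nl_idx)→85500 …(+2); best=8430 via (C,hash)
  {ABCD}: card=150000; try (B,hash)→15230, (C,hash)→19230, (A,hash)→67880, (B,merge)→90830, (C,merge)→158510, (B,nl_idx)→207830 …(+6); best=15230 via (B,hash)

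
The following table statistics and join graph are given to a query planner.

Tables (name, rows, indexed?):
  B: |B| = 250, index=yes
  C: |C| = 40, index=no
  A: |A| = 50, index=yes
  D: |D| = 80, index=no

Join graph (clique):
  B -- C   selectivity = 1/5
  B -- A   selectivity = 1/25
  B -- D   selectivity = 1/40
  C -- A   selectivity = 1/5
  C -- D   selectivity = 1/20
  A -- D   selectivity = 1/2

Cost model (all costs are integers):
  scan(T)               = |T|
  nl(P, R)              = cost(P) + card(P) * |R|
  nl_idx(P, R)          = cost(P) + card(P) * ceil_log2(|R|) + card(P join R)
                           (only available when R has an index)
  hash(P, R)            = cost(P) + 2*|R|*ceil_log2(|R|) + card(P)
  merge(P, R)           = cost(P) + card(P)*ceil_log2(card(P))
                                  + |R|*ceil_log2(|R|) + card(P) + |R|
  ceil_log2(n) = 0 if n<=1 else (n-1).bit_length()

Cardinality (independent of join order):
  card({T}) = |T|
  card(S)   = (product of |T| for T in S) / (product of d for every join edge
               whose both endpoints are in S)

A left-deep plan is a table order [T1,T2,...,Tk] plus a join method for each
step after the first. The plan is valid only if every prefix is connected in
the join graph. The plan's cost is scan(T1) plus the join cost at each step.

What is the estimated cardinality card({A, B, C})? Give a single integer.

800

Tables in S: A(50), B(250), C(40)
Edges inside S: B-C(d=5), B-A(d=25), C-A(d=5)
numerator = 50 * 250 * 40 = 500000
denominator = 5 * 25 * 5 = 625
card(S) = 500000 / 625 = 800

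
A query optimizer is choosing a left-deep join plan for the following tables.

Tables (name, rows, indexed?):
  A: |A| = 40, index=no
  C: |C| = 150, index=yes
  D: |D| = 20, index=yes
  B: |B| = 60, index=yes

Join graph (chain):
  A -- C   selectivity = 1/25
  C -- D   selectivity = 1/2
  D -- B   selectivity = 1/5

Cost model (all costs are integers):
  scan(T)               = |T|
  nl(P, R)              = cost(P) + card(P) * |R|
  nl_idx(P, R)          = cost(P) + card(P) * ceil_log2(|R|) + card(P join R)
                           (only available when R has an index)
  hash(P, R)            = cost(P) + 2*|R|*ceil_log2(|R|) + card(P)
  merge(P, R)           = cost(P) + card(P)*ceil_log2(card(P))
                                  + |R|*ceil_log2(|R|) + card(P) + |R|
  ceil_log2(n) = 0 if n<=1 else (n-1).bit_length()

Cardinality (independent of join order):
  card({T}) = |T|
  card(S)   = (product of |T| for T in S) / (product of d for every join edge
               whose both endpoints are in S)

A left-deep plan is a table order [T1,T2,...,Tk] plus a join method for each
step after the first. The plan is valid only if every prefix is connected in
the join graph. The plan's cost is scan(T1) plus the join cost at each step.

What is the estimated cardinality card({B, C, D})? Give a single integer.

Tables in S: B(60), C(150), D(20)
Edges inside S: C-D(d=2), D-B(d=5)
numerator = 60 * 150 * 20 = 180000
denominator = 2 * 5 = 10
card(S) = 180000 / 10 = 18000

18000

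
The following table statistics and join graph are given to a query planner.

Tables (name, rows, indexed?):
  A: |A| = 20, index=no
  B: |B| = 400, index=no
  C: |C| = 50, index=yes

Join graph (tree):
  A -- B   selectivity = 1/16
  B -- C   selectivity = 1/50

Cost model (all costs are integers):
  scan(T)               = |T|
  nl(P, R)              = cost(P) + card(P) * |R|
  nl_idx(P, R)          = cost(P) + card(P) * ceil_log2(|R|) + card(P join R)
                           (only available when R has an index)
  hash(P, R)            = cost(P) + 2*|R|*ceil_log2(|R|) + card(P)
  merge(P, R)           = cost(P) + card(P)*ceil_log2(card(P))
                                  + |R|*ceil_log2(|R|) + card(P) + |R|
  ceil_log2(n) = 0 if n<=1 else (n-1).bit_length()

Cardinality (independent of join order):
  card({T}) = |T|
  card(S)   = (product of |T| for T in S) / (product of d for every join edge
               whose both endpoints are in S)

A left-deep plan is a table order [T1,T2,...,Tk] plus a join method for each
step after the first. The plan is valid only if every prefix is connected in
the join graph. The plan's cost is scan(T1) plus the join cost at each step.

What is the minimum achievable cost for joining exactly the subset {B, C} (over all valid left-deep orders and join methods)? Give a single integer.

1400

Selinger DP over subsets of {B,C}:
  {B}: scan cost=400, card=400
  {C}: scan cost=50, card=50
  {BC}: card=400; try (C,hash)→1400, (C,nl_idx)→3200, (B,merge)→4400, (C,merge)→4750, (B,hash)→7300, (B,nl)→20050 …(+1); best=1400 via (C,hash)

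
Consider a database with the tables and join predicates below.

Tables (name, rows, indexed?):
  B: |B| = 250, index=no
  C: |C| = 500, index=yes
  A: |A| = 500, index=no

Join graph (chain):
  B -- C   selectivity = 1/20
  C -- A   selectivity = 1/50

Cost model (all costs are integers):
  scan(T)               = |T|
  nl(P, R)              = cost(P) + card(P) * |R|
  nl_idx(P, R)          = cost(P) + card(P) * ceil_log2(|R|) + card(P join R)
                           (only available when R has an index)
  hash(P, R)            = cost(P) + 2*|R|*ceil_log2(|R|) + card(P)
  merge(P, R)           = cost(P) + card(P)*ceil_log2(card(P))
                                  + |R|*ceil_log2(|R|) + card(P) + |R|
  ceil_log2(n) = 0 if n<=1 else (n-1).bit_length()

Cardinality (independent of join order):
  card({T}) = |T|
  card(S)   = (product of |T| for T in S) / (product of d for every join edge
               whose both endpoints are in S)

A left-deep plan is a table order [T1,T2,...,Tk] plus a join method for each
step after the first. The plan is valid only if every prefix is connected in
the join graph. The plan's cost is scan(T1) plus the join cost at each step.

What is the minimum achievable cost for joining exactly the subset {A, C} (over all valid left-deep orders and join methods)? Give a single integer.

Selinger DP over subsets of {A,C}:
  {C}: scan cost=500, card=500
  {A}: scan cost=500, card=500
  {AC}: card=5000; try (C,hash)→10000, (C,nl_idx)→10000, (A,hash)→10000, (C,merge)→10500, (A,merge)→10500, (C,nl)→250500 …(+1); best=10000 via (C,hash)

10000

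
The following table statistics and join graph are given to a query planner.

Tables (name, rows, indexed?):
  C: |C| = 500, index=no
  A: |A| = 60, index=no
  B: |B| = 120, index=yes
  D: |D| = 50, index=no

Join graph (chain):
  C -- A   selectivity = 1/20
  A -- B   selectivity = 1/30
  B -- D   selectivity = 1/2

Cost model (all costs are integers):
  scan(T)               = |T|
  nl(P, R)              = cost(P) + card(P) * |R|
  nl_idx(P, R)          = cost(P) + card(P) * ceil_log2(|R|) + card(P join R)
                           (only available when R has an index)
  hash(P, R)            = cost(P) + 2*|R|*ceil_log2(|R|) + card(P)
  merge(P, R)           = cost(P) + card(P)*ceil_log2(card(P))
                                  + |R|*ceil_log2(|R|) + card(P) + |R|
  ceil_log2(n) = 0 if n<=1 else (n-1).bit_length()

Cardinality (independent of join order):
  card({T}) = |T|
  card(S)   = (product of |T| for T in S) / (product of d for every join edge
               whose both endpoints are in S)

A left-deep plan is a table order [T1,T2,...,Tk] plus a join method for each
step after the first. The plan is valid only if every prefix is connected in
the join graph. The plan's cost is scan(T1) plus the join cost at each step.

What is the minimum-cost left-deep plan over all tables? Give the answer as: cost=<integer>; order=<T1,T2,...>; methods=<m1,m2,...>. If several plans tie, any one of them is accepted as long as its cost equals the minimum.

cost=11500; order=C,A,B,D; methods=hash,hash,hash

Selinger DP (subsets sized 1..n):
  {C}: scan cost=500, card=500
  {A}: scan cost=60, card=60
  {B}: scan cost=120, card=120
  {D}: scan cost=50, card=50
  {AC}: card=1500; try (A,hash)→1720, (C,merge)→5480, (A,merge)→5920, (C,hash)→9120, (C,nl)→30060, (A,nl)→30500; best=1720 via (A,hash)
  {AB}: card=240; try (B,nl_idx)→720, (A,hash)→960, (B,merge)→1440, (A,merge)→1500, (B,hash)→1800, (B,nl)→7260 …(+1); best=720 via (B,nl_idx)
  {BD}: card=3000; try (D,hash)→840, (B,merge)→1360, (D,merge)→1430, (B,hash)→1780, (B,nl_idx)→3400, (B,nl)→6050 …(+1); best=840 via (D,hash)
  {ABC}: card=6000; try (B,hash)→4900, (C,merge)→7880, (C,hash)→9960, (B,nl_idx)→18220, (B,merge)→20680, (C,nl)→120720 …(+1); best=4900 via (B,hash)
  {ABD}: card=6000; try (D,hash)→1560, (D,merge)→3230, (A,hash)→4560, (D,nl)→12720, (A,merge)→40260, (A,nl)→180840; best=1560 via (D,hash)
  {ABCD}: card=150000; try (D,hash)→11500, (C,hash)→16560, (D,merge)→89250, (C,merge)→90560, (D,nl)→304900, (C,nl)→3001560; best=11500 via (D,hash)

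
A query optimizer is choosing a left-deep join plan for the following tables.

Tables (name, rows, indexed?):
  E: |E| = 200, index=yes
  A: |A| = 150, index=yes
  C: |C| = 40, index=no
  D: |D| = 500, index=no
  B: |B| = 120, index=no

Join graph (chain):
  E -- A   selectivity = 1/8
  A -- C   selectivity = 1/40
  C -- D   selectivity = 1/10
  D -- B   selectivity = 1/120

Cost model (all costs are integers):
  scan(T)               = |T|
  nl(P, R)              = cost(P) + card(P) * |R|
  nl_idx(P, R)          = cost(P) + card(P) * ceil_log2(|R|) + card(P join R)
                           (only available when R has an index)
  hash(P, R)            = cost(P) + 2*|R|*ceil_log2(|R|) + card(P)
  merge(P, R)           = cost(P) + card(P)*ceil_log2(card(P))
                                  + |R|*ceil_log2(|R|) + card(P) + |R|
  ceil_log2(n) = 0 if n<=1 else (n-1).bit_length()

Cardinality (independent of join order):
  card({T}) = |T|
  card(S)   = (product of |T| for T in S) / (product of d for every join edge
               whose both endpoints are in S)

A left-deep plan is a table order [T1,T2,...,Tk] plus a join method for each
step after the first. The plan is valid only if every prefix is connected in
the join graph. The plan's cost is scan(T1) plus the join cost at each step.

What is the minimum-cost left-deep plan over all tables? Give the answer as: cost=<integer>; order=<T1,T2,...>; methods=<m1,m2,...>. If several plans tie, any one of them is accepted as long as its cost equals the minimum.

Selinger DP (subsets sized 1..n):
  {E}: scan cost=200, card=200
  {A}: scan cost=150, card=150
  {C}: scan cost=40, card=40
  {D}: scan cost=500, card=500
  {B}: scan cost=120, card=120
  {AE}: card=3750; try (A,hash)→2800, (E,merge)→3300, (A,merge)→3350, (E,hash)→3500, (E,nl_idx)→5100, (A,nl_idx)→5550 …(+2); best=2800 via (A,hash)
  {AC}: card=150; try (A,nl_idx)→510, (C,hash)→780, (A,merge)→1670, (C,merge)→1780, (A,hash)→2480, (A,nl)→6040 …(+1); best=510 via (A,nl_idx)
  {CD}: card=2000; try (C,hash)→1480, (D,merge)→5320, (C,merge)→5780, (D,hash)→9080, (D,nl)→20040, (C,nl)→20500; best=1480 via (C,hash)
  {BD}: card=500; try (B,hash)→2680, (D,merge)→6080, (B,merge)→6460, (D,hash)→9240, (D,nl)→60120, (B,nl)→60500; best=2680 via (B,hash)
  {ACE}: card=3750; try (E,merge)→3660, (E,hash)→3860, (E,nl_idx)→5460, (C,hash)→7030, (E,nl)→30510, (C,merge)→51830 …(+1); best=3660 via (E,merge)
  {ACD}: card=7500; try (A,hash)→5880, (D,merge)→6860, (D,hash)→9660, (A,nl_idx)→24980, (A,merge)→26830, (D,nl)→75510 …(+1); best=5880 via (A,hash)
  {BCD}: card=2000; try (C,hash)→3660, (B,hash)→5160, (C,merge)→7960, (C,nl)→22680, (B,merge)→26440, (B,nl)→241480; best=3660 via (C,hash)
  {ACDE}: card=187500; try (D,hash)→16410, (E,hash)→16580, (D,merge)→57410, (E,merge)→112680, (E,nl_idx)→253380, (E,nl)→1505880 …(+1); best=16410 via (D,hash)
  {ABCD}: card=7500; try (A,hash)→8060, (B,hash)→15060, (A,nl_idx)→27160, (A,merge)→29010, (B,merge)→111840, (A,nl)→303660 …(+1); best=8060 via (A,hash)
  {ABCDE}: card=187500; try (E,hash)→18760, (E,merge)→114860, (B,hash)→205590, (E,nl_idx)→255560, (E,nl)→1508060, (B,merge)→3579870 …(+1); best=18760 via (E,hash)

cost=18760; order=D,B,C,A,E; methods=hash,hash,hash,hash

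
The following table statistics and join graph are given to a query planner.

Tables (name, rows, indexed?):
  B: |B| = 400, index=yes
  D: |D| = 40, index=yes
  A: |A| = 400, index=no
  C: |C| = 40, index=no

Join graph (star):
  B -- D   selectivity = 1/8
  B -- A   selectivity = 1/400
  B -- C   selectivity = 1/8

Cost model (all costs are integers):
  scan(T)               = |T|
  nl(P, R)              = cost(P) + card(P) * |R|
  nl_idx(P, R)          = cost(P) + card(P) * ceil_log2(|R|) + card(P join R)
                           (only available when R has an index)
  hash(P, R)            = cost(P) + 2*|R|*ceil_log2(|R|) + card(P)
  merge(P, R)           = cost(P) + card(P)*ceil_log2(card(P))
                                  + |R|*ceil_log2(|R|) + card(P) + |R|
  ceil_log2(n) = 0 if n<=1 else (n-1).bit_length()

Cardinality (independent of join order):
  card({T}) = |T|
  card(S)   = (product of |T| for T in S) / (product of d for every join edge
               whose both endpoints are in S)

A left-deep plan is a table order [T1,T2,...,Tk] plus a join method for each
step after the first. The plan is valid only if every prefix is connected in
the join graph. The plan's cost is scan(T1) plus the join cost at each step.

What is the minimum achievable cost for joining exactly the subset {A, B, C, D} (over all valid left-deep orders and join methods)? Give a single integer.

Selinger DP over subsets of {A,B,C,D}:
  {B}: scan cost=400, card=400
  {D}: scan cost=40, card=40
  {A}: scan cost=400, card=400
  {C}: scan cost=40, card=40
  {BD}: card=2000; try (D,hash)→1280, (B,nl_idx)→2400, (B,merge)→4320, (D,merge)→4680, (D,nl_idx)→4800, (B,hash)→7280 …(+2); best=1280 via (D,hash)
  {AB}: card=400; try (B,nl_idx)→4400, (B,hash)→8000, (A,hash)→8000, (B,merge)→8400, (A,merge)→8400, (B,nl)→160400 …(+1); best=4400 via (B,nl_idx)
  {BC}: card=2000; try (C,hash)→1280, (B,nl_idx)→2400, (B,merge)→4320, (C,merge)→4680, (B,hash)→7280, (B,nl)→16040 …(+1); best=1280 via (C,hash)
  {ABD}: card=2000; try (D,hash)→5280, (D,merge)→8680, (D,nl_idx)→8800, (A,hash)→10480, (D,nl)→20400, (A,merge)→29280 …(+1); best=5280 via (D,hash)
  {BCD}: card=10000; try (D,hash)→3760, (C,hash)→3760, (D,nl_idx)→23280, (D,merge)→25560, (C,merge)→25560, (D,nl)→81280 …(+1); best=3760 via (D,hash)
  {ABC}: card=2000; try (C,hash)→5280, (C,merge)→8680, (A,hash)→10480, (C,nl)→20400, (A,merge)→29280, (A,nl)→801280; best=5280 via (C,hash)
  {ABCD}: card=10000; try (D,hash)→7760, (C,hash)→7760, (A,hash)→20960, (D,nl_idx)→27280, (D,merge)→29560, (C,merge)→29560 …(+4); best=7760 via (D,hash)

7760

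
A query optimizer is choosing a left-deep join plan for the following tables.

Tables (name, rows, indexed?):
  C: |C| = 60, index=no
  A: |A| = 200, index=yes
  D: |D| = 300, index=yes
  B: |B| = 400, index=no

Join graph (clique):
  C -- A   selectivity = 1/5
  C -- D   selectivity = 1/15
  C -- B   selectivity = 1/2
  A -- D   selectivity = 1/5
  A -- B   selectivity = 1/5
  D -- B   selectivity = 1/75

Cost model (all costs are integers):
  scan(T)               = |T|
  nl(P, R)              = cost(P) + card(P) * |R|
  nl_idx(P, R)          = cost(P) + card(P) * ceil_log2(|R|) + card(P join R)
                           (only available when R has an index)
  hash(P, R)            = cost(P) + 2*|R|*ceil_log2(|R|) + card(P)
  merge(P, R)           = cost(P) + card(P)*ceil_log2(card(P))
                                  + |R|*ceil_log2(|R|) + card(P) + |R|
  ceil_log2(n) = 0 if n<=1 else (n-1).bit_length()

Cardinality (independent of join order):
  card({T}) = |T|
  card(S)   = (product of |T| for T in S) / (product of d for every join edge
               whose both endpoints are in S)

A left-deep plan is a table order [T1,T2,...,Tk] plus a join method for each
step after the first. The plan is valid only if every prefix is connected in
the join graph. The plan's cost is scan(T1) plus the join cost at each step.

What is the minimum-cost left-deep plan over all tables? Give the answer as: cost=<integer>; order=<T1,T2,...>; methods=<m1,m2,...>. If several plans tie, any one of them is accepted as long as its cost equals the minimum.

Selinger DP (subsets sized 1..n):
  {C}: scan cost=60, card=60
  {A}: scan cost=200, card=200
  {D}: scan cost=300, card=300
  {B}: scan cost=400, card=400
  {AC}: card=2400; try (C,hash)→1120, (A,merge)→2280, (C,merge)→2420, (A,nl_idx)→2940, (A,hash)→3320, (A,nl)→12060 …(+1); best=1120 via (C,hash)
  {CD}: card=1200; try (C,hash)→1320, (D,nl_idx)→1800, (D,merge)→3480, (C,merge)→3720, (D,hash)→5520, (D,nl)→18060 …(+1); best=1320 via (C,hash)
  {BC}: card=12000; try (C,hash)→1520, (B,merge)→4480, (C,merge)→4820, (B,hash)→7320, (B,nl)→24060, (C,nl)→24400; best=1520 via (C,hash)
  {AD}: card=12000; try (A,hash)→3800, (D,merge)→5000, (A,merge)→5100, (D,hash)→5800, (D,nl_idx)→14000, (A,nl_idx)→14700 …(+2); best=3800 via (A,hash)
  {AB}: card=16000; try (A,hash)→4000, (B,merge)→6000, (A,merge)→6200, (B,hash)→7600, (A,nl_idx)→19600, (B,nl)→80200 …(+1); best=4000 via (A,hash)
  {BD}: card=1600; try (D,nl_idx)→5600, (D,hash)→6200, (B,merge)→7300, (D,merge)→7400, (B,hash)→7800, (B,nl)→120300 …(+1); best=5600 via (D,nl_idx)
  {ACD}: card=9600; try (A,hash)→5720, (D,hash)→8920, (C,hash)→16520, (A,merge)→17520, (A,nl_idx)→20520, (D,nl_idx)→32320 …(+5); best=5720 via (A,hash)
  {ABC}: card=96000; try (B,hash)→10720, (A,hash)→16720, (C,hash)→20720, (B,merge)→36320, (A,merge)→183320, (A,nl_idx)→193520 …(+4); best=10720 via (B,hash)
  {BCD}: card=3200; try (C,hash)→7920, (B,hash)→9720, (D,hash)→18920, (B,merge)→19720, (C,merge)→25220, (C,nl)→101600 …(+4); best=7920 via (C,hash)
  {ABD}: card=12800; try (A,hash)→10400, (B,hash)→23000, (D,hash)→25400, (A,merge)→26600, (A,nl_idx)→31200, (D,nl_idx)→160800 …(+5); best=10400 via (A,hash)
  {ABCD}: card=5120; try (A,hash)→14320, (B,hash)→22520, (C,hash)→23920, (A,nl_idx)→38640, (A,merge)→51320, (D,hash)→112120 …(+8); best=14320 via (A,hash)

cost=14320; order=B,D,C,A; methods=nl_idx,hash,hash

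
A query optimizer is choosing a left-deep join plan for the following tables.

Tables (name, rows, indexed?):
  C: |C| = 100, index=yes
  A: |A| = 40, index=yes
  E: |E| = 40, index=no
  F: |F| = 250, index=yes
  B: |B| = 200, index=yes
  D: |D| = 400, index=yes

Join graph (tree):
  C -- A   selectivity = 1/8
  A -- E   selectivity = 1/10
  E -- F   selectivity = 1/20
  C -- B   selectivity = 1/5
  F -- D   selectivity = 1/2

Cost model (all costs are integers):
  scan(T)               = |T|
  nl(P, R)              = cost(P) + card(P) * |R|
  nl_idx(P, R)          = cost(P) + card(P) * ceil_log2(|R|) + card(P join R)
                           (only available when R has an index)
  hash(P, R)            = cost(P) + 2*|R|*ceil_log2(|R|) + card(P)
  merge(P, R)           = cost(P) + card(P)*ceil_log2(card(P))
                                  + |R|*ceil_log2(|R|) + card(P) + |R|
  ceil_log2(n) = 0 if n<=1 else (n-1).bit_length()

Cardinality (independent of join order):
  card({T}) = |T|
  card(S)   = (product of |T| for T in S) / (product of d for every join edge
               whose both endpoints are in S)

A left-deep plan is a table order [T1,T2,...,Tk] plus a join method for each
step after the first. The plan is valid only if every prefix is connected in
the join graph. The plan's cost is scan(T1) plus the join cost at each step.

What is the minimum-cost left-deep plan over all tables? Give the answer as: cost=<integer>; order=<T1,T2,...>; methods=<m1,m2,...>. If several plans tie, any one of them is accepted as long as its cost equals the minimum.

Selinger DP (subsets sized 1..n):
  {C}: scan cost=100, card=100
  {A}: scan cost=40, card=40
  {E}: scan cost=40, card=40
  {F}: scan cost=250, card=250
  {B}: scan cost=200, card=200
  {D}: scan cost=400, card=400
  {AC}: card=500; try (A,hash)→680, (C,nl_idx)→820, (C,merge)→1120, (A,merge)→1180, (A,nl_idx)→1200, (C,hash)→1480 …(+2); best=680 via (A,hash)
  {BC}: card=4000; try (C,hash)→1800, (B,merge)→2700, (C,merge)→2800, (B,hash)→3400, (B,nl_idx)→4900, (C,nl_idx)→5600 …(+2); best=1800 via (C,hash)
  {AE}: card=160; try (A,nl_idx)→440, (E,hash)→560, (A,hash)→560, (E,merge)→600, (A,merge)→600, (E,nl)→1640 …(+1); best=440 via (A,nl_idx)
  {EF}: card=500; try (F,nl_idx)→860, (E,hash)→980, (F,merge)→2570, (E,merge)→2780, (F,hash)→4080, (F,nl)→10040 …(+1); best=860 via (F,nl_idx)
  {DF}: card=50000; try (F,hash)→4800, (D,merge)→6500, (F,merge)→6650, (D,hash)→7700, (D,nl_idx)→52500, (F,nl_idx)→53600 …(+2); best=4800 via (F,hash)
  {ACE}: card=2000; try (E,hash)→1660, (C,hash)→2000, (C,merge)→2680, (C,nl_idx)→3560, (E,merge)→5960, (C,nl)→16440 …(+1); best=1660 via (E,hash)
  {ABC}: card=20000; try (B,hash)→4380, (A,hash)→6280, (B,merge)→7480, (B,nl_idx)→24680, (A,nl_idx)→45800, (A,merge)→54080 …(+2); best=4380 via (B,hash)
  {AEF}: card=2000; try (A,hash)→1840, (F,nl_idx)→3720, (F,merge)→4130, (F,hash)→4600, (A,nl_idx)→5860, (A,merge)→6140 …(+2); best=1840 via (A,hash)
  {DEF}: card=100000; try (D,hash)→8560, (D,merge)→9860, (E,hash)→55280, (D,nl_idx)→105360, (D,nl)→200860, (E,merge)→855080 …(+1); best=8560 via (D,hash)
  {ACEF}: card=25000; try (C,hash)→5240, (F,hash)→7660, (C,merge)→26640, (F,merge)→27910, (C,nl_idx)→40840, (F,nl_idx)→42660 …(+2); best=5240 via (C,hash)
  {ABCE}: card=80000; try (B,hash)→6860, (E,hash)→24860, (B,merge)→27460, (B,nl_idx)→97660, (E,merge)→324660, (B,nl)→401660 …(+1); best=6860 via (B,hash)
  {ADEF}: card=400000; try (D,hash)→11040, (D,merge)→29840, (A,hash)→109040, (D,nl_idx)→419840, (D,nl)→801840, (A,nl_idx)→1008560 …(+2); best=11040 via (D,hash)
  {ABCEF}: card=1000000; try (B,hash)→33440, (F,hash)→90860, (B,merge)→407040, (B,nl_idx)→1205240, (F,merge)→1449110, (F,nl_idx)→1646860 …(+2); best=33440 via (B,hash)
  {ACDEF}: card=5000000; try (D,hash)→37440, (D,merge)→409240, (C,hash)→412440, (D,nl_idx)→5230240, (C,nl_idx)→7811040, (C,merge)→8011840 …(+2); best=37440 via (D,hash)
  {ABCDEF}: card=200000000; try (D,hash)→1040640, (B,hash)→5040640, (D,merge)→21037440, (B,merge)→120039240, (D,nl_idx)→209033440, (B,nl_idx)→240037440 …(+2); best=1040640 via (D,hash)

cost=1040640; order=E,F,A,C,B,D; methods=nl_idx,hash,hash,hash,hash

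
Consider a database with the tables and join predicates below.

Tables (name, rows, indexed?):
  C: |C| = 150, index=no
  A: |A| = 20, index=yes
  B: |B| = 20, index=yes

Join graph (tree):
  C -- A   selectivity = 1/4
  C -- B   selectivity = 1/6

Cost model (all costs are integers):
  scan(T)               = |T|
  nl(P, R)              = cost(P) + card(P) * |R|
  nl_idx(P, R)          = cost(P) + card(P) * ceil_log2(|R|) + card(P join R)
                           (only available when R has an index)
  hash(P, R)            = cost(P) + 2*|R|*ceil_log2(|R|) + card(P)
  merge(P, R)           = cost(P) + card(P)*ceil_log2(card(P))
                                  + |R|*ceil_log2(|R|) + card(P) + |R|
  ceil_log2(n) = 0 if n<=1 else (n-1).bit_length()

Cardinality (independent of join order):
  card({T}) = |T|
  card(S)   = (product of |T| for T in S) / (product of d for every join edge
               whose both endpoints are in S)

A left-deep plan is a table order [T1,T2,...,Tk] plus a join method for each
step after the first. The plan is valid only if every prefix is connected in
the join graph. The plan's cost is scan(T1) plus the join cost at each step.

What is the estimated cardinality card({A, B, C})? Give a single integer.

Tables in S: A(20), B(20), C(150)
Edges inside S: C-A(d=4), C-B(d=6)
numerator = 20 * 20 * 150 = 60000
denominator = 4 * 6 = 24
card(S) = 60000 / 24 = 2500

2500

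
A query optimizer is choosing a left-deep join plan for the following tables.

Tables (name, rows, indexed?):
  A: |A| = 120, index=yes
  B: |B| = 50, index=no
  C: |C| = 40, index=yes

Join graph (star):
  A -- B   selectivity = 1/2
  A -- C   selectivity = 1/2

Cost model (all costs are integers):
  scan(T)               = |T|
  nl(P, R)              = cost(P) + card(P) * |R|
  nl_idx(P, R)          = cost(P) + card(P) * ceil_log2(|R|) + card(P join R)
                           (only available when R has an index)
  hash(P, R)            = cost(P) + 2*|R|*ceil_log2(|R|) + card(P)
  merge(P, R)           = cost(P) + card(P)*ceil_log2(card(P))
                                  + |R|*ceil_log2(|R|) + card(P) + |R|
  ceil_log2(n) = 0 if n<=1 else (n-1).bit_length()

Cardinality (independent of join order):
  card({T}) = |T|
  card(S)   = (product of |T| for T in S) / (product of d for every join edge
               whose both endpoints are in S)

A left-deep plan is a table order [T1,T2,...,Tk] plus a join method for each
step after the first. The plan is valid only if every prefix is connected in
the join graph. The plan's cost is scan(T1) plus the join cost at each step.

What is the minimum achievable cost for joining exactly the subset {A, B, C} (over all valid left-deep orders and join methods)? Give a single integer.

Selinger DP over subsets of {A,B,C}:
  {A}: scan cost=120, card=120
  {B}: scan cost=50, card=50
  {C}: scan cost=40, card=40
  {AB}: card=3000; try (B,hash)→840, (A,merge)→1360, (B,merge)→1430, (A,hash)→1780, (A,nl_idx)→3400, (A,nl)→6050 …(+1); best=840 via (B,hash)
  {AC}: card=2400; try (C,hash)→720, (A,merge)→1280, (C,merge)→1360, (A,hash)→1760, (A,nl_idx)→2720, (C,nl_idx)→3240 …(+2); best=720 via (C,hash)
  {ABC}: card=60000; try (B,hash)→3720, (C,hash)→4320, (B,merge)→32270, (C,merge)→40120, (C,nl_idx)→78840, (B,nl)→120720 …(+1); best=3720 via (B,hash)

3720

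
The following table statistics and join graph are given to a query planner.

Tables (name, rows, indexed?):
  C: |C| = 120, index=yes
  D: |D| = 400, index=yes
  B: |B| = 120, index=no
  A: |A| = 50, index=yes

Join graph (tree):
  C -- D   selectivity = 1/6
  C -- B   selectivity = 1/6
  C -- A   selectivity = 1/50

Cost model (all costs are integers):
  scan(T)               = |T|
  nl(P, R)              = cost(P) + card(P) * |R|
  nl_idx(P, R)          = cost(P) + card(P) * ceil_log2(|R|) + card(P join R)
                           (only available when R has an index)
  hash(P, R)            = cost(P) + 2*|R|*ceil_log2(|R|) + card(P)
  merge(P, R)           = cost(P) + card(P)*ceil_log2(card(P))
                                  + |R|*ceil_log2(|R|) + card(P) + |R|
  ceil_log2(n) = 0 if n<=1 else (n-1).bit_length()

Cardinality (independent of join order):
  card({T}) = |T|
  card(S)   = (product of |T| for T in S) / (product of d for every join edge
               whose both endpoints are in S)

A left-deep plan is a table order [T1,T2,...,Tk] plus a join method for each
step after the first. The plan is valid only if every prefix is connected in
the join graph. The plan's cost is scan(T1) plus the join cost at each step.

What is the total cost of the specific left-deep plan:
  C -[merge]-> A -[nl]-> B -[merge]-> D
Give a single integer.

step 1: scan C: cost=120, card=120
step 2: join A via merge
    card(P join A) = 120*50/(50) = 120
    cost = 120 + 120*7 + 50*6 + 120 + 50 = 1430
step 3: join B via nl
    card(P join B) = 120*120/(6) = 2400
    cost = 1430 + 120*120 = 15830
step 4: join D via merge
    card(P join D) = 2400*400/(6) = 160000
    cost = 15830 + 2400*12 + 400*9 + 2400 + 400 = 51030

51030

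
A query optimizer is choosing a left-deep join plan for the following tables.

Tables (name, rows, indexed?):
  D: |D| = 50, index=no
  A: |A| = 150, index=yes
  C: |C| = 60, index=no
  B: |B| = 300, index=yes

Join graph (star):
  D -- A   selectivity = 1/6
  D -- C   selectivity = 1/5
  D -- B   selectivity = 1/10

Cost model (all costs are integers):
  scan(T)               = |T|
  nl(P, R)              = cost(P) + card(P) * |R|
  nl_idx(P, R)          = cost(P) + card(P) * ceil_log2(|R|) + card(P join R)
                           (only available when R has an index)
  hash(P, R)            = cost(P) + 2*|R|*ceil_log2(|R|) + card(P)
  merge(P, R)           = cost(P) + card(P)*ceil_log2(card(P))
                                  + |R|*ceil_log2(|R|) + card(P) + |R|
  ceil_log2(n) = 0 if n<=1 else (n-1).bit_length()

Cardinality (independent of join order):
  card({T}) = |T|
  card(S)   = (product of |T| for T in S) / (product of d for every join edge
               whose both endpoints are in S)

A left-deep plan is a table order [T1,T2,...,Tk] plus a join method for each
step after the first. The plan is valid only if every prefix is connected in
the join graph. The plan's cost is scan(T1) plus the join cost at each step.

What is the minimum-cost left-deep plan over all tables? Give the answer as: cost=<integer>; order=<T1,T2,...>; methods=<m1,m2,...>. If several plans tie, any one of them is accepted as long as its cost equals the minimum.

Selinger DP (subsets sized 1..n):
  {D}: scan cost=50, card=50
  {A}: scan cost=150, card=150
  {C}: scan cost=60, card=60
  {B}: scan cost=300, card=300
  {AD}: card=1250; try (D,hash)→900, (A,nl_idx)→1700, (A,merge)→1750, (D,merge)→1850, (A,hash)→2500, (A,nl)→7550 …(+1); best=900 via (D,hash)
  {CD}: card=600; try (D,hash)→720, (C,hash)→820, (C,merge)→820, (D,merge)→830, (C,nl)→3050, (D,nl)→3060; best=720 via (D,hash)
  {BD}: card=1500; try (D,hash)→1200, (B,nl_idx)→2000, (B,merge)→3400, (D,merge)→3650, (B,hash)→5500, (B,nl)→15050 …(+1); best=1200 via (D,hash)
  {ACD}: card=15000; try (C,hash)→2870, (A,hash)→3720, (A,merge)→8670, (C,merge)→16320, (A,nl_idx)→20520, (C,nl)→75900 …(+1); best=2870 via (C,hash)
  {ABD}: card=37500; try (A,hash)→5100, (B,hash)→7550, (B,merge)→18900, (A,merge)→20550, (B,nl_idx)→49650, (A,nl_idx)→50700 …(+2); best=5100 via (A,hash)
  {BCD}: card=18000; try (C,hash)→3420, (B,hash)→6720, (B,merge)→10320, (C,merge)→19620, (B,nl_idx)→24120, (C,nl)→91200 …(+1); best=3420 via (C,hash)
  {ABCD}: card=450000; try (B,hash)→23270, (A,hash)→23820, (C,hash)→43320, (B,merge)→230870, (A,merge)→292770, (B,nl_idx)→587870 …(+5); best=23270 via (B,hash)

cost=23270; order=A,D,C,B; methods=hash,hash,hash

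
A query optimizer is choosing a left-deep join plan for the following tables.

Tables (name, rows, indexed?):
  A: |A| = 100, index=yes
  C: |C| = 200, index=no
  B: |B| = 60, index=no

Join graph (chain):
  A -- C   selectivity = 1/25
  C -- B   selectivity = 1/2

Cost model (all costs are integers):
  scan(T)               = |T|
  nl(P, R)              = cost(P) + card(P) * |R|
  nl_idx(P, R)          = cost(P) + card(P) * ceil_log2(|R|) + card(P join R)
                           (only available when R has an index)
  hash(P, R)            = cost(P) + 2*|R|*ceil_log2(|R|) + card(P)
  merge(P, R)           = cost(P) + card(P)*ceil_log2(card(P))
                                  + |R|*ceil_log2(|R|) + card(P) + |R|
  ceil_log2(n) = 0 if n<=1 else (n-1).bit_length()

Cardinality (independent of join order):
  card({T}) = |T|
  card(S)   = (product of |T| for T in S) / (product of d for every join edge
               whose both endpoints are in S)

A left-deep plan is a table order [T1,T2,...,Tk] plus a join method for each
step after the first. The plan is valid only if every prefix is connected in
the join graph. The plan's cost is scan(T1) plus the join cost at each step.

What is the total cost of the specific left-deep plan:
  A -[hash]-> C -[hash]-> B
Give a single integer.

4920

step 1: scan A: cost=100, card=100
step 2: join C via hash
    card(P join C) = 100*200/(25) = 800
    cost = 100 + 2*200*8 + 100 = 3400
step 3: join B via hash
    card(P join B) = 800*60/(2) = 24000
    cost = 3400 + 2*60*6 + 800 = 4920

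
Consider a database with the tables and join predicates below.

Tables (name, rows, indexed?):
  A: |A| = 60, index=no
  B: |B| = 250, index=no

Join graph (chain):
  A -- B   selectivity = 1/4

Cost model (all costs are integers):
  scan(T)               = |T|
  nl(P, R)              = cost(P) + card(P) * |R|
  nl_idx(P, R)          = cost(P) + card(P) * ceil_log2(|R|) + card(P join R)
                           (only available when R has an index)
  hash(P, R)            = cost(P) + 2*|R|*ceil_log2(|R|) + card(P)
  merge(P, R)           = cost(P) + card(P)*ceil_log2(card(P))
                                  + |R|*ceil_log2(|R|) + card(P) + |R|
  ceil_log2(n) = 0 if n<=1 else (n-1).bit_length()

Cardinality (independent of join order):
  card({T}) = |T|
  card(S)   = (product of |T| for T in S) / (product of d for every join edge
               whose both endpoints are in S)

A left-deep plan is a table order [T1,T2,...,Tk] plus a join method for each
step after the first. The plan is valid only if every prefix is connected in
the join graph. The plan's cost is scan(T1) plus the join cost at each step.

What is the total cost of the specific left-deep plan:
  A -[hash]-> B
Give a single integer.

step 1: scan A: cost=60, card=60
step 2: join B via hash
    card(P join B) = 60*250/(4) = 3750
    cost = 60 + 2*250*8 + 60 = 4120

4120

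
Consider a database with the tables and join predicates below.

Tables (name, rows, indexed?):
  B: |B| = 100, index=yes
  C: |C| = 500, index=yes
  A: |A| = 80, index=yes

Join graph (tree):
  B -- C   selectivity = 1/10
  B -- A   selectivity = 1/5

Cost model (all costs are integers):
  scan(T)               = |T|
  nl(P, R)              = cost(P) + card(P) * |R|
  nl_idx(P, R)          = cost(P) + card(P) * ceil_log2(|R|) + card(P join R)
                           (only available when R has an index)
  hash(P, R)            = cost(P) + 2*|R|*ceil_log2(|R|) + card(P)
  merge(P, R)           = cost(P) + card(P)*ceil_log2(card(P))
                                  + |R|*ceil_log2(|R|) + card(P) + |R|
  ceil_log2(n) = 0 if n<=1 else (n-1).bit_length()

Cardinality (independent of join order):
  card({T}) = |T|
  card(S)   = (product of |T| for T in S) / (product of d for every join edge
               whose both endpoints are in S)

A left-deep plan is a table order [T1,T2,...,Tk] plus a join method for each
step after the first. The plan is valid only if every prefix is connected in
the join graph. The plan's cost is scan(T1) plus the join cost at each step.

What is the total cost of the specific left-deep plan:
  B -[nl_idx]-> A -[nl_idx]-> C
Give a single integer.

96800

step 1: scan B: cost=100, card=100
step 2: join A via nl_idx
    card(P join A) = 100*80/(5) = 1600
    cost = 100 + 100*7 + 1600 = 2400
step 3: join C via nl_idx
    card(P join C) = 1600*500/(10) = 80000
    cost = 2400 + 1600*9 + 80000 = 96800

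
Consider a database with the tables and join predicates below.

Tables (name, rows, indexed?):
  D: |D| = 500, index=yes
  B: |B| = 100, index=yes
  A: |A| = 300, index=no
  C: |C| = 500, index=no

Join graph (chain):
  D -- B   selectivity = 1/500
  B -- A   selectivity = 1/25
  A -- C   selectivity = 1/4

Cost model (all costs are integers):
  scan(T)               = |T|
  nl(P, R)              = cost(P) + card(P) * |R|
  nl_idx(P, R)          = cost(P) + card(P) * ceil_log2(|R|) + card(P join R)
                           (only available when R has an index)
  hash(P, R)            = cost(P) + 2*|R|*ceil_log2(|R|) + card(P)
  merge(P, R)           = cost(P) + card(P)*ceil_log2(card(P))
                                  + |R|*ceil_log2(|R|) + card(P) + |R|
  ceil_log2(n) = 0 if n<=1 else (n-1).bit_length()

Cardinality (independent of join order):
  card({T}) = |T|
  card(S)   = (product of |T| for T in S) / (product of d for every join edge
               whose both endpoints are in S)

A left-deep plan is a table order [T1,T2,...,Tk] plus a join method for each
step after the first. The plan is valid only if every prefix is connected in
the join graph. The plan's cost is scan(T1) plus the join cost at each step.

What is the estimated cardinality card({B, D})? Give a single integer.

Tables in S: B(100), D(500)
Edges inside S: D-B(d=500)
numerator = 100 * 500 = 50000
denominator = 500 = 500
card(S) = 50000 / 500 = 100

100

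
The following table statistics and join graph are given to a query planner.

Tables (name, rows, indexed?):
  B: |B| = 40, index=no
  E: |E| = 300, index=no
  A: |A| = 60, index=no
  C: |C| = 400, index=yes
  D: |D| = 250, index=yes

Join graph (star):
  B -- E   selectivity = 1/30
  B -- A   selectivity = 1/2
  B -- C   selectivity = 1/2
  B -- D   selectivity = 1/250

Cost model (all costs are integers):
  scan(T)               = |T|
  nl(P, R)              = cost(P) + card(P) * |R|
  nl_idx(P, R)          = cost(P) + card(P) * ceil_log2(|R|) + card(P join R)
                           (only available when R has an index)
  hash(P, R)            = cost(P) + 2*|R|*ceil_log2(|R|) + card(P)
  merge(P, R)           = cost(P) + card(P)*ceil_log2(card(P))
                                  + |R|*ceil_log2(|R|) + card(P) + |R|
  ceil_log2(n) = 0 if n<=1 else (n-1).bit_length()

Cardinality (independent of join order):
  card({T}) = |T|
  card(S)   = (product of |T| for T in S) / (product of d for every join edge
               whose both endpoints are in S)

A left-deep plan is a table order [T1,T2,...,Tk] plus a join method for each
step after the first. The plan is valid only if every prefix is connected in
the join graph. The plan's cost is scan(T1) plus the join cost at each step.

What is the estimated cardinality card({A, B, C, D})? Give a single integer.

240000

Tables in S: A(60), B(40), C(400), D(250)
Edges inside S: B-A(d=2), B-C(d=2), B-D(d=250)
numerator = 60 * 40 * 400 * 250 = 240000000
denominator = 2 * 2 * 250 = 1000
card(S) = 240000000 / 1000 = 240000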